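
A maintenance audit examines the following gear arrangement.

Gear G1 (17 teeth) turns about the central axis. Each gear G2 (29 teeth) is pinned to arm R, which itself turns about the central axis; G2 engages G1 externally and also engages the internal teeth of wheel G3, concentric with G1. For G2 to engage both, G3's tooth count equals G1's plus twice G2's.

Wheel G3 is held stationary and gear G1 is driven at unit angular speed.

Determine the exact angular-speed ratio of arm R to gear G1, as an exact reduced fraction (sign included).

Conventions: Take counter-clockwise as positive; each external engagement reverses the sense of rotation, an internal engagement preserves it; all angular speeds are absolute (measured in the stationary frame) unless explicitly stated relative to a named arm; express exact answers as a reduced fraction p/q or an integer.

17/92

class = planetary set [G3 = 17+2·29 = 75; Willis about the carrier]
ring teeth: 17 + 2·29 = 75
17(ω_sun−ω_arm) = −75(ω_ring−ω_arm),  ω_ring = 0, ω_sun = 1
17(1−ω_arm) = −75(0−ω_arm)  ⇒  92·ω_arm = 17  ⇒  ω_arm = 17/92
ω_out/ω_in = 17/92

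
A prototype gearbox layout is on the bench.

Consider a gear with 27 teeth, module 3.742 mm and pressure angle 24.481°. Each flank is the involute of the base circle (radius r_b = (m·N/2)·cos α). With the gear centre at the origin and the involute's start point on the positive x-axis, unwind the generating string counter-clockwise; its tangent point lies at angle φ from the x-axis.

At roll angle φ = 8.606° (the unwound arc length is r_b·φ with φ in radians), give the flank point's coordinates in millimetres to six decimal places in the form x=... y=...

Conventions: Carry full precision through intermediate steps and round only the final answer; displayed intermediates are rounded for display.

x=46.491162 y=0.051816

recognized (one wheel, involute flank): single-mesh tooth geometry, m = 3.742, N = 27
pitch radius r_p = m·N/2 = 3.742·27/2 = 50.517000
base radius r_b = r_p·cos α = 50.517000·cos 24.481° = 45.975458
roll angle φ = 8.606° = 0.15020304 rad
x = r_b·(cos φ + φ·sin φ) = 46.491162
y = r_b·(sin φ − φ·cos φ) = 0.051816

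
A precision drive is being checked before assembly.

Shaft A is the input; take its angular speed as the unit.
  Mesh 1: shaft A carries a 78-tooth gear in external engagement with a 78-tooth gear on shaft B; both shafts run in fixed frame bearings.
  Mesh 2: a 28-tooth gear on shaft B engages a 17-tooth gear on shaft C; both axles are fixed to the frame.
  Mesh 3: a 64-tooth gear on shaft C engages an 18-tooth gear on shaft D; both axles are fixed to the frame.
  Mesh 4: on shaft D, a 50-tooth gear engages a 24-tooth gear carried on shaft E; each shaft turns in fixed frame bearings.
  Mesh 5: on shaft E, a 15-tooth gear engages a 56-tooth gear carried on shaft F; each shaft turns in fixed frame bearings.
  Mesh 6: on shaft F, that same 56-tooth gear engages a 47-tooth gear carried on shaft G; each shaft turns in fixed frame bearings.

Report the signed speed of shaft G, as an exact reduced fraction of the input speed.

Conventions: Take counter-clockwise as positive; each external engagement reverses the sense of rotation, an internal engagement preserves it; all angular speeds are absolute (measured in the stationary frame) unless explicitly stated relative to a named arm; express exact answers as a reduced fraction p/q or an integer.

28000/7191

6-mesh fixed-axis compound train (all bearings frame-fixed)
mesh 1 [78T→78T]: |ω|/ω_in = 1×78/78 = 1, sense flips to −
mesh 2 [28T→17T]: |ω|/ω_in = 1×28/17 = 28/17, sense flips to +
mesh 3 [64T→18T]: |ω|/ω_in = (28/17)×64/18 = 896/153, sense flips to −
mesh 4 [50T→24T]: |ω|/ω_in = (896/153)×50/24 = 5600/459, sense flips to +
mesh 5 [15T→56T]: |ω|/ω_in = (5600/459)×15/56 = 500/153, sense flips to −
mesh 6 [56T→47T]: |ω|/ω_in = (500/153)×56/47 = 28000/7191, sense flips to +
signed output speed (× input speed) = 28000/7191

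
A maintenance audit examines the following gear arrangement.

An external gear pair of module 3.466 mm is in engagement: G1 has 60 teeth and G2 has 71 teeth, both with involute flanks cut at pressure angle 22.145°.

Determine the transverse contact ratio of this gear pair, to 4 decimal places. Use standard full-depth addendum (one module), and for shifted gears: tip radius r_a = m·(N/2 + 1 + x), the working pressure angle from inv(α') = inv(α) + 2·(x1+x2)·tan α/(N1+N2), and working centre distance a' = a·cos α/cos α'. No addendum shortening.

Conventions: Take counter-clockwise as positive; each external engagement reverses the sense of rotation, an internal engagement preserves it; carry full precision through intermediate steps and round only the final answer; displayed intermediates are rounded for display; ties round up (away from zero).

1.6834

topology: single-mesh involute geometry — m = 3.466, 60T/71T pair
base radii: r_b1 = 96.309693, r_b2 = 113.966470
tip radii: r_a1 = 107.446000, r_a2 = 126.509000
no profile shift: α' = α, a' = a
action lengths: √(r_a1²−r_b1²) = 47.634924, √(r_a2²−r_b2²) = 54.919676
base pitch p_b = π·m·cos α = 10.085527
CR = (47.634924 + 54.919676 − 227.023000·sin 22.14500°)/10.085527 = 1.683389
contact ratio ≈ 1.6834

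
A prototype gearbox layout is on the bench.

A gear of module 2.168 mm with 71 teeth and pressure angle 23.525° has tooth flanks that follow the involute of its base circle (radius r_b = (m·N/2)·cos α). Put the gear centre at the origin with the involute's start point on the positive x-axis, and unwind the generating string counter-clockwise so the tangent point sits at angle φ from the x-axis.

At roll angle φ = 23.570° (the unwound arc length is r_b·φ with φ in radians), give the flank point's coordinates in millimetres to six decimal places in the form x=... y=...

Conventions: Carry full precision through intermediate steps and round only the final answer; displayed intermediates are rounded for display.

class = single-mesh tooth geometry [base-circle involute, m = 2.168, 71T]
pitch radius r_p = m·N/2 = 2.168·71/2 = 76.964000
base radius r_b = r_p·cos α = 76.964000·cos 23.525° = 70.567214
roll angle φ = 23.570° = 0.41137410 rad
x = r_b·(cos φ + φ·sin φ) = 76.287960
y = r_b·(sin φ − φ·cos φ) = 1.609998

x=76.287960 y=1.609998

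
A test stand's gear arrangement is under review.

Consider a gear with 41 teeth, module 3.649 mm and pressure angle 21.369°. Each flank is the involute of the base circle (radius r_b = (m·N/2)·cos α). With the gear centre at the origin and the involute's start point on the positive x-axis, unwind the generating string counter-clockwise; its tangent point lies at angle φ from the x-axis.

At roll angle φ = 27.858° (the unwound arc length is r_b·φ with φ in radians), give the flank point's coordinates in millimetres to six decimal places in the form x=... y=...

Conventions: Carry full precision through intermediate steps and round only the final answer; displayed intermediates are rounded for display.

x=77.415803 y=2.606479

recognized (one wheel, involute flank): single-mesh tooth geometry, m = 3.649, N = 41
pitch radius r_p = m·N/2 = 3.649·41/2 = 74.804500
base radius r_b = r_p·cos α = 74.804500·cos 21.369° = 69.661922
roll angle φ = 27.858° = 0.48621382 rad
x = r_b·(cos φ + φ·sin φ) = 77.415803
y = r_b·(sin φ − φ·cos φ) = 2.606479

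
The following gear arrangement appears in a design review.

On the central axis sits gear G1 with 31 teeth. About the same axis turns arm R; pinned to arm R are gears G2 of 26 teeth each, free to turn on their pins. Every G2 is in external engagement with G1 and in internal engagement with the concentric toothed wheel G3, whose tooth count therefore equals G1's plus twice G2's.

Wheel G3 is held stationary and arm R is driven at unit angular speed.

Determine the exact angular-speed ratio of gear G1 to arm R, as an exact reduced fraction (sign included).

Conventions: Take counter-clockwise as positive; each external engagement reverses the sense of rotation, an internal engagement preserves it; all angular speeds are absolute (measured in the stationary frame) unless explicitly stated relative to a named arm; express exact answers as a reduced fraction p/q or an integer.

topology: planetary set — G1 31T / G2 26T / G3 83T, arm = carrier (Willis)
ring teeth: 31 + 2·26 = 83
31(ω_sun−ω_arm) = −83(ω_ring−ω_arm),  ω_ring = 0, ω_arm = 1
ω_sun = 1 − (83/31)(0−1) = 114/31
ω_out/ω_in = 114/31

114/31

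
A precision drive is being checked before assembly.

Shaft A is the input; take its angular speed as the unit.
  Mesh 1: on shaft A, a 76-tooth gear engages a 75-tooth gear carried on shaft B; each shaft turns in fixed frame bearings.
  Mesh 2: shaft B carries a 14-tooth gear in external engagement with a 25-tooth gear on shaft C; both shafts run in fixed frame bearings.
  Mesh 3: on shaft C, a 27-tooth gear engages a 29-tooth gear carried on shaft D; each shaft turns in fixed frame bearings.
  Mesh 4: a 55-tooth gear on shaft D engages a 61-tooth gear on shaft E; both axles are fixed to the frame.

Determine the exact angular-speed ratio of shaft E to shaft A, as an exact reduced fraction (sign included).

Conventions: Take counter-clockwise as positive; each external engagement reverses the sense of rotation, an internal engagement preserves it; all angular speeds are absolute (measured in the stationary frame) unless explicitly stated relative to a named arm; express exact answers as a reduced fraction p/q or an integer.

class = fixed-axis compound train [4 meshes; 4 ratios multiply, 4 sense flips]
mesh 1 [76T→75T]: running ratio 76/75, sense −
mesh 2 [14T→25T]: running ratio 1064/1875, sense +
mesh 3 [27T→29T]: running ratio 9576/18125, sense −
mesh 4 [55T→61T]: running ratio 105336/221125, sense +
ω_out/ω_in = 105336/221125

105336/221125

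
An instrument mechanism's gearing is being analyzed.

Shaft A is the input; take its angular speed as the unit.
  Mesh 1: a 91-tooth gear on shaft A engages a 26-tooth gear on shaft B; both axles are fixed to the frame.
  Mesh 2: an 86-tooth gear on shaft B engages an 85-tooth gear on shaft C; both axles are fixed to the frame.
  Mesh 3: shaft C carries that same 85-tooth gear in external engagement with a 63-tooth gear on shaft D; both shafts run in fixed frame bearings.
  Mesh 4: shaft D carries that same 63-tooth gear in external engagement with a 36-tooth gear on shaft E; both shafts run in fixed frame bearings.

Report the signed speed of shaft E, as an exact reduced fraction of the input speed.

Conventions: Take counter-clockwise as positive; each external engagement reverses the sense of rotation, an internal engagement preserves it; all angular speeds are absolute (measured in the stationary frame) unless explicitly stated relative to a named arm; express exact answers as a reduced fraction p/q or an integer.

301/36

4-mesh fixed-axis compound train (all bearings frame-fixed)
mesh 1 [91T→26T]: |ω|/ω_in = 1×91/26 = 7/2, sense flips to −
mesh 2 [86T→85T]: |ω|/ω_in = (7/2)×86/85 = 301/85, sense flips to +
mesh 3 [85T→63T]: |ω|/ω_in = (301/85)×85/63 = 43/9, sense flips to −
mesh 4 [63T→36T]: |ω|/ω_in = (43/9)×63/36 = 301/36, sense flips to +
signed output speed (× input speed) = 301/36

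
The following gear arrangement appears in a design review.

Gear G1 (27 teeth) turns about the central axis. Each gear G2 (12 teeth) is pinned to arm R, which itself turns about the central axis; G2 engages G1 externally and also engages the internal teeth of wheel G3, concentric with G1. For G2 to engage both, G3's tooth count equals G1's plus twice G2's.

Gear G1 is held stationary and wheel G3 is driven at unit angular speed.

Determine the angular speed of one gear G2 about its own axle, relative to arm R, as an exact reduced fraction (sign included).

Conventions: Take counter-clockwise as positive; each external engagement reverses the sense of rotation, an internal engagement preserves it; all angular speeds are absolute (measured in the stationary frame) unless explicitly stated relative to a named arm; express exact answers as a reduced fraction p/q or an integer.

recognized (axles ride arm R): planetary set, 27/12/51 teeth
ring teeth: 27 + 2·12 = 51
27(ω_sun−ω_arm) = −51(ω_ring−ω_arm),  ω_sun = 0, ω_ring = 1
27(0−ω_arm) = −51(1−ω_arm)  ⇒  78·ω_arm = 51  ⇒  ω_arm = 17/26
sun–planet mesh: 27·(0−17/26) = −12·(ω_p−ω_arm)  ⇒  ω_p−ω_arm = 153/104
exact speed ratio = 153/104

153/104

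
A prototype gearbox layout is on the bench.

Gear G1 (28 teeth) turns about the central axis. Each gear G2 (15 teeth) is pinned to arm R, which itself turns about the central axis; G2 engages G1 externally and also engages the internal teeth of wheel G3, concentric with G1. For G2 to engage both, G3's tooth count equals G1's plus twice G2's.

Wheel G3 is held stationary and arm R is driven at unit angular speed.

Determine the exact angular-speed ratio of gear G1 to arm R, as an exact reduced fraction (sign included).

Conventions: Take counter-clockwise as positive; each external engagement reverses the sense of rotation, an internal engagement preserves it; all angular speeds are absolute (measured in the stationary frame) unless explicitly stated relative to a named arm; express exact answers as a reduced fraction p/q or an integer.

43/14

planetary set (28T centre, 15T on arm, 58T internal) — Willis relation
ring teeth: 28 + 2·15 = 58
28(ω_sun−ω_arm) = −58(ω_ring−ω_arm),  ω_ring = 0, ω_arm = 1
ω_sun = 1 − (58/28)(0−1) = 43/14
ω_out/ω_in = 43/14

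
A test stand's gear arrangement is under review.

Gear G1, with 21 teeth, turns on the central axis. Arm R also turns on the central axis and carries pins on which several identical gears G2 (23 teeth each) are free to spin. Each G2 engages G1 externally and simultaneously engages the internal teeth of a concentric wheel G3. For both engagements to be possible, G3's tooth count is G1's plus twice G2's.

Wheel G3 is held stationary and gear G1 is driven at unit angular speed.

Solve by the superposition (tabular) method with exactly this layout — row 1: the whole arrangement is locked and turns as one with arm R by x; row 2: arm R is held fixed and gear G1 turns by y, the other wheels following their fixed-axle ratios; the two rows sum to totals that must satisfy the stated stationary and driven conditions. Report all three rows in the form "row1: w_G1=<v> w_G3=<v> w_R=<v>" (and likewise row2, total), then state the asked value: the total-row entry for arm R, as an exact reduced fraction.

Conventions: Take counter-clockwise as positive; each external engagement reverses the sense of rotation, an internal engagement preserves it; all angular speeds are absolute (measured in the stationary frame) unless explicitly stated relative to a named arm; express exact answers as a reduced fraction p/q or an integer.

topology: planetary set — G1 21T / G2 23T / G3 67T, arm = carrier (Willis)
row 1 — lock + rotate with arm: ω_sun = ω_ring = ω_arm = x
superposition row 2 [arm held]: sun y, ring −(21/67)·y, arm 0
boundary: total ω_ring = x − (21/67)·y = 0 and total ω_sun = x + y = 1  ⇒  y = 67/88, x = 21/88
row 2 ring = −(21/67)·67/88 = -21/88
totals (row 1 + row 2): sun 21/88 + 67/88 = 1, ring 21/88 + (-21/88) = 0, arm 21/88 + 0 = 21/88
asked cell (total, arm) = 21/88

row1: w_G1=21/88 w_G3=21/88 w_R=21/88
row2: w_G1=67/88 w_G3=-21/88 w_R=0
total: w_G1=1 w_G3=0 w_R=21/88
asked value: 21/88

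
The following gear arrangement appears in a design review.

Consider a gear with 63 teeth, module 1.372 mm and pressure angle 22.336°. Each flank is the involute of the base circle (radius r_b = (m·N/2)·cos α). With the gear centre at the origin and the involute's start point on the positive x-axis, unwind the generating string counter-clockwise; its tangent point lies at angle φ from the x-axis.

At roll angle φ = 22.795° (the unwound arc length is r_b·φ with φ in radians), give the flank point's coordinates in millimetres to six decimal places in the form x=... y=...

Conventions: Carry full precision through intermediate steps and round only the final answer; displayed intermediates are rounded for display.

class = single-mesh tooth geometry [base-circle involute, m = 1.372, 63T]
pitch radius r_p = m·N/2 = 1.372·63/2 = 43.218000
base radius r_b = r_p·cos α = 43.218000·cos 22.336° = 39.975402
roll angle φ = 22.795° = 0.39784780 rad
x = r_b·(cos φ + φ·sin φ) = 43.015019
y = r_b·(sin φ − φ·cos φ) = 0.825910

x=43.015019 y=0.825910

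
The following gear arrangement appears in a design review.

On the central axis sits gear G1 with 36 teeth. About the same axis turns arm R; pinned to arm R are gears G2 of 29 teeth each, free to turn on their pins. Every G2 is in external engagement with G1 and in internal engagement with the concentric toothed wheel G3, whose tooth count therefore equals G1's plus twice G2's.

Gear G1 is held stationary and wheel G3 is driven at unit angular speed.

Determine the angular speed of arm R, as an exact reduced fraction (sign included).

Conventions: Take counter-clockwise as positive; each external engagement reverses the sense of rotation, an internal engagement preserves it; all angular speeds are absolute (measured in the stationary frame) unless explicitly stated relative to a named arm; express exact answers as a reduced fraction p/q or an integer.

planetary set (36T centre, 29T on arm, 94T internal) — Willis relation
ring teeth: 36 + 2·29 = 94
36(ω_sun−ω_arm) = −94(ω_ring−ω_arm),  ω_sun = 0, ω_ring = 1
36(0−ω_arm) = −94(1−ω_arm)  ⇒  130·ω_arm = 94  ⇒  ω_arm = 47/65
exact speed ratio = 47/65

47/65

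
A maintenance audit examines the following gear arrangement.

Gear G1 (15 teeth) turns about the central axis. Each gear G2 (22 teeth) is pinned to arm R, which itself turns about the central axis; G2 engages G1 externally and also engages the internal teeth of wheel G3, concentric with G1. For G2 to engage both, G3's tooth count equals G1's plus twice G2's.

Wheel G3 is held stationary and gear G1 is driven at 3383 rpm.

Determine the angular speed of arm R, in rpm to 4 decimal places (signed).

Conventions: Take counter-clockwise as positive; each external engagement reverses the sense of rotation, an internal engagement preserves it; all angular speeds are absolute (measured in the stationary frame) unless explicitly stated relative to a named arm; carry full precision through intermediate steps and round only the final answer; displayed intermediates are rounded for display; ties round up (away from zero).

recognized (axles ride arm R): planetary set, 15/22/59 teeth
normalise by the input: solve with ω_sun = 1, then scale by 3383 rpm
ring teeth: 15 + 2·22 = 59
15(ω_sun−ω_arm) = −59(ω_ring−ω_arm),  ω_ring = 0, ω_sun = 1
15(1−ω_arm) = −59(0−ω_arm)  ⇒  74·ω_arm = 15  ⇒  ω_arm = 15/74
scale: ω_arm = 15/74 × 3383 rpm = +685.7432 rpm

+685.7432 rpm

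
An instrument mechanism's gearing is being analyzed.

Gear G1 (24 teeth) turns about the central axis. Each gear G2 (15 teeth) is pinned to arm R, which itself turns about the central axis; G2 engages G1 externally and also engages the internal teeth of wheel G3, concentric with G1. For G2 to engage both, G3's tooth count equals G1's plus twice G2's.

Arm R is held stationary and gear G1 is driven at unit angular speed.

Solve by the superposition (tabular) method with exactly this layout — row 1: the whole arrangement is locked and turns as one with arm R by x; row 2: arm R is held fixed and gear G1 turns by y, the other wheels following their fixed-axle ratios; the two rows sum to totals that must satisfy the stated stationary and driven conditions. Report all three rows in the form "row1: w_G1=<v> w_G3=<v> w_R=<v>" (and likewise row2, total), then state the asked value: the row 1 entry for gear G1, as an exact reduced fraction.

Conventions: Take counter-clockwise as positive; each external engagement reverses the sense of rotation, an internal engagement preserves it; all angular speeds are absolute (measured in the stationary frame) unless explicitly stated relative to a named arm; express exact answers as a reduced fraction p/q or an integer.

row1: w_G1=0 w_G3=0 w_R=0
row2: w_G1=1 w_G3=-4/9 w_R=0
total: w_G1=1 w_G3=-4/9 w_R=0
asked value: 0

class = planetary set [G3 = 24+2·15 = 54; Willis about the carrier]
superposition row 1 [locked train]: every member turns x
row 2 — arm fixed, fixed-axis ratios: sun y, ring −(24/54)·y, arm 0
boundary: total ω_arm = x = 0 and total ω_sun = x + y = 1  ⇒  y = 1, x = 0
row 2 ring = −(24/54)·1 = -4/9
totals (row 1 + row 2): sun 0 + 1 = 1, ring 0 + (-4/9) = -4/9, arm 0 + 0 = 0
asked cell (row1, sun) = 0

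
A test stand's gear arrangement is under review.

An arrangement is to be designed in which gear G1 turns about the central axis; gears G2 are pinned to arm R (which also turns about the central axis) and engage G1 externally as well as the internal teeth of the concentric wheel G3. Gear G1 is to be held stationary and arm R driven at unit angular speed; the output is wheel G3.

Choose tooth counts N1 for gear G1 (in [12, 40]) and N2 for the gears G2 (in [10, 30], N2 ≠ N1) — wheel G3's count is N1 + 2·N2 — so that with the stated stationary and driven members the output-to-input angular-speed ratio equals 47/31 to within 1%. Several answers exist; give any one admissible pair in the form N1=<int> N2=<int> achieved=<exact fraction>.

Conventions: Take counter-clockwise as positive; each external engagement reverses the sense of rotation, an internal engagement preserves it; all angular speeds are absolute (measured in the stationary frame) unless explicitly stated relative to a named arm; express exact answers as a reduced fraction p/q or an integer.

planetary set to be sized for 47/31 (Willis relation)
Willis with ω_sun = 0: ω_ring/ω_arm = (N1+N3)/N3; set equal to 47/31  ⇒  N3/N1 = 1/(47/31 − 1) = 31/16
N3 = N1 + 2·N2  ⇒  N2/N1 = (N3/N1 − 1)/2 = (31/16 − 1)/2 = 15/32
smallest multiple with N1 ≥ 12 and N2 ≥ 10: k = 1  ⇒  N1 = 1·32 = 32, N2 = 1·15 = 15 (N1 ≤ 40, N2 ≤ 30, N2 ≠ N1 ✓), N3 = 32 + 2·15 = 62
check: (N1+N3)/N3 with N1 = 32, N3 = 62 gives 47/31; |achieved − target| = 0 ≤ 47/3100 ✓

N1=32 N2=15 achieved=47/31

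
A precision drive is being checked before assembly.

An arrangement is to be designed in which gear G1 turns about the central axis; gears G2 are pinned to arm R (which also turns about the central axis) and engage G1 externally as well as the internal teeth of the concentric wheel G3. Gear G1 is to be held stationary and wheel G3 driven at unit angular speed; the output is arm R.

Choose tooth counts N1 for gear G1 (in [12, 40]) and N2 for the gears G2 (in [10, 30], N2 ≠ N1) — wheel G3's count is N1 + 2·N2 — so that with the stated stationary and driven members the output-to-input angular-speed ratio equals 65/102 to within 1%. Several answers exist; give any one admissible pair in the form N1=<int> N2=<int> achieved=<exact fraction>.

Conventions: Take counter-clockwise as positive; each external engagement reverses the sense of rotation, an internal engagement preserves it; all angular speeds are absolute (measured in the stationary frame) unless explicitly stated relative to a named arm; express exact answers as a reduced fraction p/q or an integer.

N1=37 N2=14 achieved=65/102

class = planetary set [ratio 65/102 wanted; Willis about the carrier]
Willis with ω_sun = 0: ω_arm/ω_ring = N3/(N1+N3); set equal to 65/102  ⇒  N3/N1 = (65/102)/(1 − 65/102) = 65/37
N3 = N1 + 2·N2  ⇒  N2/N1 = (N3/N1 − 1)/2 = (65/37 − 1)/2 = 14/37
smallest multiple with N1 ≥ 12 and N2 ≥ 10: k = 1  ⇒  N1 = 1·37 = 37, N2 = 1·14 = 14 (N1 ≤ 40, N2 ≤ 30, N2 ≠ N1 ✓), N3 = 37 + 2·14 = 65
check: N3/(N1+N3) with N1 = 37, N3 = 65 gives 65/102; |achieved − target| = 0 ≤ 13/2040 ✓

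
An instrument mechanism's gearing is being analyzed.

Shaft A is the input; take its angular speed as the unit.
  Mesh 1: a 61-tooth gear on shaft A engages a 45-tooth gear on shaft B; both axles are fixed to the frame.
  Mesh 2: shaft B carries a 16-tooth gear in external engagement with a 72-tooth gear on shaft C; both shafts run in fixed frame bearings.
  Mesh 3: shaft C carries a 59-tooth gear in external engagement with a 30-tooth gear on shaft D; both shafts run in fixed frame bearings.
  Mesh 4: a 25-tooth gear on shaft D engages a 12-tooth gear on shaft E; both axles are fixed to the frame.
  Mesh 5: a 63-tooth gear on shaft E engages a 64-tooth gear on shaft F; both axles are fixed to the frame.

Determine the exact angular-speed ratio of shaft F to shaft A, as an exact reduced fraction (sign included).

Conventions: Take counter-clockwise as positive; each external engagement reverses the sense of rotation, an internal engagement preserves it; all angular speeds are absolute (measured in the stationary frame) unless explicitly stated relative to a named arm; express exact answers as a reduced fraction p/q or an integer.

class = fixed-axis compound train [5 meshes; 5 ratios multiply, 5 sense flips]
mesh 1 [61T→45T]: running ratio 61/45, sense −
mesh 2 [16T→72T]: running ratio 122/405, sense +
mesh 3 [59T→30T]: running ratio 3599/6075, sense −
mesh 4 [25T→12T]: running ratio 3599/2916, sense +
mesh 5 [63T→64T]: running ratio 25193/20736, sense −
ω_out/ω_in = -25193/20736

-25193/20736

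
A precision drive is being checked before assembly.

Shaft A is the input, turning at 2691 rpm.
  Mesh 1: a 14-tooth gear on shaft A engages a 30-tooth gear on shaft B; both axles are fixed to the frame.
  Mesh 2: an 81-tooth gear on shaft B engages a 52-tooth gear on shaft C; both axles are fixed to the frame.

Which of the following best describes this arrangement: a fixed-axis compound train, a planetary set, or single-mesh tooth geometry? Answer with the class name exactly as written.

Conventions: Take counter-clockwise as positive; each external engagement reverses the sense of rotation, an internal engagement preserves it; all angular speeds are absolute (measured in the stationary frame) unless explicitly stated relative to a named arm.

fixed-axis compound train

topology: fixed-axis compound train — 2 meshes, A→C
classification: fixed-axis compound train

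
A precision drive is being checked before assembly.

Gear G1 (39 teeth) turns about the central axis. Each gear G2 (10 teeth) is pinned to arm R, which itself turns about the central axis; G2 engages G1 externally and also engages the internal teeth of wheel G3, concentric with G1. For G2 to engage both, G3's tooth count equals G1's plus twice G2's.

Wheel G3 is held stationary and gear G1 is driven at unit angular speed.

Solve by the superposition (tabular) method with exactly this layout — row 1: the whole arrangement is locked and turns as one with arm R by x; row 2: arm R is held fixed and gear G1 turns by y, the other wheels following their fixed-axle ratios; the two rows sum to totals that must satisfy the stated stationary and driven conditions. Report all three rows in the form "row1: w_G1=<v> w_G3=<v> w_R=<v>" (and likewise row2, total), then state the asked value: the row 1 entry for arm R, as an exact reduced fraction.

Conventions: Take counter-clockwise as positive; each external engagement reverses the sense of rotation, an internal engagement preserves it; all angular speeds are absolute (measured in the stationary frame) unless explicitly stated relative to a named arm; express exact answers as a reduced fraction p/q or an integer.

class = planetary set [G3 = 39+2·10 = 59; Willis about the carrier]
row 1 (train locked, turned with arm): all members turn x
superposition row 2 [arm held]: sun y, ring −(39/59)·y, arm 0
boundary: total ω_ring = x − (39/59)·y = 0 and total ω_sun = x + y = 1  ⇒  y = 59/98, x = 39/98
row 2 ring = −(39/59)·59/98 = -39/98
totals (row 1 + row 2): sun 39/98 + 59/98 = 1, ring 39/98 + (-39/98) = 0, arm 39/98 + 0 = 39/98
asked cell (row1, arm) = 39/98

row1: w_G1=39/98 w_G3=39/98 w_R=39/98
row2: w_G1=59/98 w_G3=-39/98 w_R=0
total: w_G1=1 w_G3=0 w_R=39/98
asked value: 39/98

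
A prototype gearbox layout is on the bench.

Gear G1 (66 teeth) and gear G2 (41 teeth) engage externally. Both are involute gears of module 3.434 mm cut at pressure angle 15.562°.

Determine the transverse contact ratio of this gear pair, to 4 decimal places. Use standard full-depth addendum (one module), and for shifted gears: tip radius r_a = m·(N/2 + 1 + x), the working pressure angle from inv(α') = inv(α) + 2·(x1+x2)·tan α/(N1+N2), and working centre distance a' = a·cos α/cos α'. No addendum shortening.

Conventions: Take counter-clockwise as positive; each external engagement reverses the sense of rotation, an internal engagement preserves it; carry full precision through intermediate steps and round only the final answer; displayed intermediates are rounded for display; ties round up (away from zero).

class = single-mesh tooth geometry [involute pair 66T × 41T, m = 3.434]
base radii: r_b1 = 109.167696, r_b2 = 67.816296
tip radii: r_a1 = 116.756000, r_a2 = 73.831000
no profile shift: α' = α, a' = a
action lengths: √(r_a1²−r_b1²) = 41.405045, √(r_a2²−r_b2²) = 29.188466
base pitch p_b = π·m·cos α = 10.392740
CR = (41.405045 + 29.188466 − 183.719000·sin 15.56200°)/10.392740 = 2.050008
contact ratio ≈ 2.0500

2.0500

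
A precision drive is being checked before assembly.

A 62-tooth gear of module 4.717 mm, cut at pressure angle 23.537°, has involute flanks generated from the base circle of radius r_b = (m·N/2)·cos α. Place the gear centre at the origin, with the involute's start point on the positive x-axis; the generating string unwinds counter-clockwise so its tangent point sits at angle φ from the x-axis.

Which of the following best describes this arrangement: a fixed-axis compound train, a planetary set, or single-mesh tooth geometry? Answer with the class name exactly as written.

single-mesh tooth geometry

recognized (one wheel, involute flank): single-mesh tooth geometry, m = 4.717, N = 62
classification: single-mesh tooth geometry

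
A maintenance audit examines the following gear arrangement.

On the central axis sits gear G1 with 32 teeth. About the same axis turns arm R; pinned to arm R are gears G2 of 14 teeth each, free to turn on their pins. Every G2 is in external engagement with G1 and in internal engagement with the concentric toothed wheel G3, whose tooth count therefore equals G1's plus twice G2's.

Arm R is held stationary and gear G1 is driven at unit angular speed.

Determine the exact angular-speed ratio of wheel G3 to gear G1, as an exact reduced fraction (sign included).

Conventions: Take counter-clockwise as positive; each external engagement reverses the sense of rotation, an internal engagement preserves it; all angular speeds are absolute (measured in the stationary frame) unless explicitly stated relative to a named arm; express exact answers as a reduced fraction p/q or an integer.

planetary set (32T centre, 14T on arm, 60T internal) — Willis relation
ring teeth: 32 + 2·14 = 60
32(ω_sun−ω_arm) = −60(ω_ring−ω_arm),  ω_arm = 0, ω_sun = 1
ω_ring = 0 − (32/60)(1−0) = -8/15
ω_out/ω_in = -8/15

-8/15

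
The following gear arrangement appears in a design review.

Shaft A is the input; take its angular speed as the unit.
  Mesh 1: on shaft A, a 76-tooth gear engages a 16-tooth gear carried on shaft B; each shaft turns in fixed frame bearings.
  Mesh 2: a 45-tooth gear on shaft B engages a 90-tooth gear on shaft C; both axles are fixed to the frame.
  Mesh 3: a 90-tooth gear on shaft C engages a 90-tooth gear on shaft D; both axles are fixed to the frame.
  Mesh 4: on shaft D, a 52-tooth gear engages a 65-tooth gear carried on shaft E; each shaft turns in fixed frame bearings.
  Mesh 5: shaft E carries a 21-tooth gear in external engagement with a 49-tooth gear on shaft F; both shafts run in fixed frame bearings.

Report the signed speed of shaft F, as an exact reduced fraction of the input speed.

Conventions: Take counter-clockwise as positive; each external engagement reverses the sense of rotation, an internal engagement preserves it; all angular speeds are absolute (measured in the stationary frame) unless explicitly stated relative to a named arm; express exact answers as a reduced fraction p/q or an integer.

-57/70

5-mesh fixed-axis compound train (all bearings frame-fixed)
mesh 1 [76T→16T]: |ω|/ω_in = 1×76/16 = 19/4, sense flips to −
mesh 2 [45T→90T]: |ω|/ω_in = (19/4)×45/90 = 19/8, sense flips to +
mesh 3 [90T→90T]: |ω|/ω_in = (19/8)×90/90 = 19/8, sense flips to −
mesh 4 [52T→65T]: |ω|/ω_in = (19/8)×52/65 = 19/10, sense flips to +
mesh 5 [21T→49T]: |ω|/ω_in = (19/10)×21/49 = 57/70, sense flips to −
signed output speed (× input speed) = -57/70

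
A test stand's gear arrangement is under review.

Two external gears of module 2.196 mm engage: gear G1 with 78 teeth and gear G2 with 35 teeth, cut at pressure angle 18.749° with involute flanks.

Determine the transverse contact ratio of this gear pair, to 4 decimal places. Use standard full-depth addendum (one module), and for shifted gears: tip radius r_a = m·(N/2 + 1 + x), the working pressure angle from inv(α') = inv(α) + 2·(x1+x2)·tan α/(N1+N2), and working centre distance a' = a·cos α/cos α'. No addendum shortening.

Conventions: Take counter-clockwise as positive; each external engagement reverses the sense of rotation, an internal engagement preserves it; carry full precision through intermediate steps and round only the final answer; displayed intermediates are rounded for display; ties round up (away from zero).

1.8255

recognized (one external pair, fixed centres): single-mesh tooth geometry, m = 2.196, N1 = 78, N2 = 35
base radii: r_b1 = 81.099364, r_b2 = 36.390740
tip radii: r_a1 = 87.840000, r_a2 = 40.626000
no profile shift: α' = α, a' = a
action lengths: √(r_a1²−r_b1²) = 33.745499, √(r_a2²−r_b2²) = 18.060617
base pitch p_b = π·m·cos α = 6.532850
CR = (33.745499 + 18.060617 − 124.074000·sin 18.74900°)/6.532850 = 1.825526
contact ratio ≈ 1.8255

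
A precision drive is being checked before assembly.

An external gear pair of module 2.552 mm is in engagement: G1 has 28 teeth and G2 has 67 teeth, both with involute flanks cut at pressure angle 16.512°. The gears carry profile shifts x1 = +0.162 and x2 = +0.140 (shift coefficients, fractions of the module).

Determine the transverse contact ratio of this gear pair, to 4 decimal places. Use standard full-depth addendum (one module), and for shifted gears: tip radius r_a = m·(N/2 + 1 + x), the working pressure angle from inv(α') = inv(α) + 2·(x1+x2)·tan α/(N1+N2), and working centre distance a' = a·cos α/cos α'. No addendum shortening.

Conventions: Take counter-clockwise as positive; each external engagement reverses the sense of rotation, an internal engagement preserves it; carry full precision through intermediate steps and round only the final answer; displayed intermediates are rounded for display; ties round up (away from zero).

topology: single-mesh involute geometry — m = 2.552, 28T/67T pair
base radii: r_b1 = 34.254585, r_b2 = 81.966330
tip radii: r_a1 = 38.693424, r_a2 = 88.401280
inv(α') = inv(16.512°) + 2·(+0.162+0.140)·tan α/(28+67) = 0.01013730  ⇒  α' = 17.65480°
a' = a·cos α / cos α' = 121.2200·cos 16.512°/cos 17.65480° = 121.965358
action lengths: √(r_a1²−r_b1²) = 17.994567, √(r_a2²−r_b2²) = 33.110529
base pitch p_b = π·m·cos α = 7.686711
CR = (17.994567 + 33.110529 − 121.965358·sin 17.65480°)/7.686711 = 1.836321
contact ratio ≈ 1.8363

1.8363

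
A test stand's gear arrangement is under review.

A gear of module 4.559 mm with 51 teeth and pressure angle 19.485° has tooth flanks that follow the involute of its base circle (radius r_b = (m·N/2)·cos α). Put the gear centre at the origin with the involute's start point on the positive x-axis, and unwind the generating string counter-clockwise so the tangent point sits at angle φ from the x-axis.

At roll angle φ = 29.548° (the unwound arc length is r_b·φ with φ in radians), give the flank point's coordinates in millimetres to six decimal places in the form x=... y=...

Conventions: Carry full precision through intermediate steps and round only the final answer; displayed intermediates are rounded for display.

x=123.215641 y=4.878621

class = single-mesh tooth geometry [base-circle involute, m = 4.559, 51T]
pitch radius r_p = m·N/2 = 4.559·51/2 = 116.254500
base radius r_b = r_p·cos α = 116.254500·cos 19.485° = 109.596471
roll angle φ = 29.548° = 0.51570989 rad
x = r_b·(cos φ + φ·sin φ) = 123.215641
y = r_b·(sin φ − φ·cos φ) = 4.878621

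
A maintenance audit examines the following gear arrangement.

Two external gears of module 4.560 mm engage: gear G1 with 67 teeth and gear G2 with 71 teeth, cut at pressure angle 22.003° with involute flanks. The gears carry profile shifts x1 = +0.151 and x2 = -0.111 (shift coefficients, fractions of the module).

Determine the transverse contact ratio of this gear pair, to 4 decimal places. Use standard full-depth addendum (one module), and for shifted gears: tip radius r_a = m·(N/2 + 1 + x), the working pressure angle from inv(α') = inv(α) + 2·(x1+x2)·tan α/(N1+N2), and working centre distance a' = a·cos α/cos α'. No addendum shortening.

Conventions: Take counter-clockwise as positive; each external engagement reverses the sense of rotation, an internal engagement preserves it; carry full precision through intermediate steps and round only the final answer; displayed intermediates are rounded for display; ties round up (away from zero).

single-mesh involute tooth geometry (67T engaging 71T at module 4.560)
base radii: r_b1 = 141.633609, r_b2 = 150.089347
tip radii: r_a1 = 158.008560, r_a2 = 165.933840
inv(α') = inv(22.003°) + 2·(+0.151-0.111)·tan α/(67+71) = 0.02029659  ⇒  α' = 22.08486°
a' = a·cos α / cos α' = 314.6400·cos 22.003°/cos 22.08486° = 314.822078
action lengths: √(r_a1²−r_b1²) = 70.047311, √(r_a2²−r_b2²) = 70.761764
base pitch p_b = π·m·cos α = 13.282242
CR = (70.047311 + 70.761764 − 314.822078·sin 22.08486°)/13.282242 = 1.689658
contact ratio ≈ 1.6897

1.6897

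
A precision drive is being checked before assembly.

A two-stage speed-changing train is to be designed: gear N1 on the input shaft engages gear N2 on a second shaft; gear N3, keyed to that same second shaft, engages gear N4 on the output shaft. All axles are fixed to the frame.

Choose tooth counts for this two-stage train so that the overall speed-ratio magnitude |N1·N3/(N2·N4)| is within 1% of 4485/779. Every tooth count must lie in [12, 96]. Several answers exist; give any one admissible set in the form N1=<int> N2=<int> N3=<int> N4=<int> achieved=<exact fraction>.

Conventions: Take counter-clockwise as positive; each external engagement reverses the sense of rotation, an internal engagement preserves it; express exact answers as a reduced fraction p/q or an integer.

class = fixed-axis compound train [2-stage, 4485/779 wanted]
target = 4485/779 in lowest terms: an exact hit needs N1·N3 = k·4485 and N2·N4 = k·779 for one integer k, every count in [12, 96]; additionally prefer no 1:1 stage (N1 ≠ N2, N3 ≠ N4)
k = 1: N1·N3 = 4485 = 65·69, N2·N4 = 779 = 19·41
achieved = 65·69/(19·41) = 4485/779; |achieved − target| = 0 ≤ 897/15580 ✓

N1=65 N2=19 N3=69 N4=41 achieved=4485/779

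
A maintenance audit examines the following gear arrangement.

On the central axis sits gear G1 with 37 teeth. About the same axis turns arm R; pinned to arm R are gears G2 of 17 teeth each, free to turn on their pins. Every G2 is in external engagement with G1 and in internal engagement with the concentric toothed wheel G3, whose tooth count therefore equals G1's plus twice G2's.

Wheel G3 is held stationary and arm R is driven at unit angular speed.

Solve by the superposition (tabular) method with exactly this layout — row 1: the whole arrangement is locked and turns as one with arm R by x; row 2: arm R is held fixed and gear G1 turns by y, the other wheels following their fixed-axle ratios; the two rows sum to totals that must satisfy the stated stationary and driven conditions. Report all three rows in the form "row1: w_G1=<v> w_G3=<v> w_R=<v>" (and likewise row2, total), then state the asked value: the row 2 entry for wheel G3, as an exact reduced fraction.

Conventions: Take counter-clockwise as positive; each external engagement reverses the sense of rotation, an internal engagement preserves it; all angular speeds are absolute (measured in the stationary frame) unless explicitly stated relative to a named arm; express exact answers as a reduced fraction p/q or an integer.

topology: planetary set — G1 37T / G2 17T / G3 71T, arm = carrier (Willis)
row 1 (train locked, turned with arm): all members turn x
row 2 — arm fixed, fixed-axis ratios: sun y, ring −(37/71)·y, arm 0
boundary: total ω_ring = x − (37/71)·y = 0 and total ω_arm = x = 1  ⇒  y = 71/37, x = 1
row 2 ring = −(37/71)·71/37 = -1
totals (row 1 + row 2): sun 1 + 71/37 = 108/37, ring 1 + (-1) = 0, arm 1 + 0 = 1
asked cell (row2, ring) = -1

row1: w_G1=1 w_G3=1 w_R=1
row2: w_G1=71/37 w_G3=-1 w_R=0
total: w_G1=108/37 w_G3=0 w_R=1
asked value: -1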